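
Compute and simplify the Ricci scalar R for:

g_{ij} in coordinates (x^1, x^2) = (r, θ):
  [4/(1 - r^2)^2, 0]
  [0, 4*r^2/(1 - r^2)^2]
Non-zero Christoffel symbols (Γ^k_{ij} = Γ^k_{ji}):
Γ^r_{r r} = 2*r/(1 - r^2)
Γ^r_{θ θ} = (r^3 + r)/(r^2 - 1)
Γ^θ_{r θ} = (-r^2 - 1)/(r^3 - r)
Ricci tensor (R_{ij} = R^k_{ikj}): R_{rr} = -4/(r^2 - 1)^2, R_{rθ} = 0, R_{θθ} = -4*r^2/(r^2 - 1)^2
Inverse metric: g^{rr} = (1 - r^2)^2/4, g^{θθ} = (1 - r^2)^2/(4*r^2)
R = g^{ij} R_{ij} = ((1 - r^2)^2/4)(-4/(r^2 - 1)^2) + ((1 - r^2)^2/(4*r^2))(-4*r^2/(r^2 - 1)^2) = -2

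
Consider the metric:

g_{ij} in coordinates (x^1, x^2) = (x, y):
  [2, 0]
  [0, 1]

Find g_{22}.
With x^1 = x, x^2 = y, g_{22} = g_{yy} is the row-2, column-2 entry of the matrix.
g_{22} = 1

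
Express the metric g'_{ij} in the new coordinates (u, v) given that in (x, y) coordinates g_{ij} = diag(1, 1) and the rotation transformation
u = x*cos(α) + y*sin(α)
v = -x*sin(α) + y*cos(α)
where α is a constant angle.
Invert the transformation: x = u*cos(α) - v*sin(α), y = u*sin(α) + v*cos(α)
g'_{ij} = (∂x^k/∂x'^i)(∂x^l/∂x'^j) g_{kl}; with g_{kl} = δ_{kl} this is Σ_k (∂x^k/∂x'^i)(∂x^k/∂x'^j).
Jacobian: ∂x/∂u = cos(α), ∂x/∂v = -sin(α), ∂y/∂u = sin(α), ∂y/∂v = cos(α)
g'_{uu} = (cos(α))(cos(α)) + (sin(α))(sin(α)) = 1
g'_{uv} = (cos(α))(-sin(α)) + (sin(α))(cos(α)) = 0
g'_{vv} = (-sin(α))(-sin(α)) + (cos(α))(cos(α)) = 1
g'_{ij} = diag(1, 1)
The Euclidean metric is invariant under rotations.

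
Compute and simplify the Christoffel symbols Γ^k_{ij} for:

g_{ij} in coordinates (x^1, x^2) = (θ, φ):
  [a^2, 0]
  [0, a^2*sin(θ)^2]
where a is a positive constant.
Using Γ^k_{ij} = (1/2) g^{km} (∂_i g_{mj} + ∂_j g_{mi} - ∂_m g_{ij}); the metric is diagonal, so only the m = k term contributes.
Non-zero symbols (using the symmetry Γ^k_{ij} = Γ^k_{ji}):
Γ^θ_{φ φ} = (1/2) g^{θθ} (∂_φ g_{θφ} + ∂_φ g_{θφ} - ∂_θ g_{φφ}) = (1/2)(1/a^2)((0) + (0) - (a^2*sin(2*θ))) = -sin(2*θ)/2
Γ^φ_{θ φ} = (1/2) g^{φφ} (∂_θ g_{φφ} + ∂_φ g_{φθ} - ∂_φ g_{θφ}) = (1/2)(1/(a^2*sin(θ)^2))((a^2*sin(2*θ)) + (0) - (0)) = 1/tan(θ)
All other Christoffel symbols are zero.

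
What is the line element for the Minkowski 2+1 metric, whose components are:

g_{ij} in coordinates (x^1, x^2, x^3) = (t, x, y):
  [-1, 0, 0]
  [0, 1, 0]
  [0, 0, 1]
ds^2 = g_{ij} dx^i dx^j; only the non-zero components contribute.
ds^2 = -dt^2 + dx^2 + dy^2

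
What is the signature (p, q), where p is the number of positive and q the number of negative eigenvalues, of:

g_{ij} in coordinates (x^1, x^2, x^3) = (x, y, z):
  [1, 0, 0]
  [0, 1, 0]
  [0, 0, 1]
The metric is diagonal, so its eigenvalues are the diagonal entries: 1, 1, 1 (at a generic point, where coordinate-dependent entries are positive).
3 positive, 0 negative.
(3, 0) - Riemannian (positive definite)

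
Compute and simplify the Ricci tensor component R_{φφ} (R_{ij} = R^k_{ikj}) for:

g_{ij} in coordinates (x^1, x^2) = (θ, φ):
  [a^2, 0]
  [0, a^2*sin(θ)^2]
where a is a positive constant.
Non-zero Christoffel symbols (Γ^k_{ij} = Γ^k_{ji}):
Γ^θ_{φ φ} = -sin(2*θ)/2
Γ^φ_{θ φ} = 1/tan(θ)
R^θ_{φ θ φ} = ∂_θ Γ^θ_{φ φ} - ∂_φ Γ^θ_{φ θ} + Γ^θ_{θ m} Γ^m_{φ φ} - Γ^θ_{φ m} Γ^m_{φ θ}
  = (-cos(2*θ)) - (0) + (0) - (-cos(θ)^2) = sin(θ)^2
R^φ_{φ φ φ} = 0 (a repeated index in an antisymmetric pair)
R_{φφ} = R^θ_{φ θ φ} + R^φ_{φ φ φ} = (sin(θ)^2) + (0) = sin(θ)^2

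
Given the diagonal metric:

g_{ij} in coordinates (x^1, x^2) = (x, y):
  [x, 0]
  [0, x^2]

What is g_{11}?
With x^1 = x, x^2 = y, g_{11} = g_{xx} is the row-1, column-1 entry of the matrix.
g_{11} = x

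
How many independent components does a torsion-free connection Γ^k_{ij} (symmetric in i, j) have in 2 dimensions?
Γ^k_{ij} has n choices for the upper index and n(n+1)/2 independent symmetric lower index pairs.
Total = 2 × 2×3/2 = 2 × 3 = 6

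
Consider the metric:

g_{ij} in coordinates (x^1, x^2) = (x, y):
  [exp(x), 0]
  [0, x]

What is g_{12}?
With x^1 = x, x^2 = y, g_{12} = g_{xy} is the row-1, column-2 entry of the matrix.
g_{12} = 0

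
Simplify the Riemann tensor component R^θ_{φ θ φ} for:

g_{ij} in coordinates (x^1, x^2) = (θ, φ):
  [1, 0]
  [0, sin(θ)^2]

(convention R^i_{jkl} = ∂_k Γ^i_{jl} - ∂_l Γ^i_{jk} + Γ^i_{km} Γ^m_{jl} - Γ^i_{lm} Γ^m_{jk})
Non-zero Christoffel symbols (Γ^k_{ij} = Γ^k_{ji}):
Γ^θ_{φ φ} = -sin(2*θ)/2
Γ^φ_{θ φ} = 1/tan(θ)
R^θ_{φ θ φ} = ∂_θ Γ^θ_{φ φ} - ∂_φ Γ^θ_{φ θ} + Γ^θ_{θ m} Γ^m_{φ φ} - Γ^θ_{φ m} Γ^m_{φ θ}
  = (-cos(2*θ)) - (0) + (0) - (-cos(θ)^2) = sin(θ)^2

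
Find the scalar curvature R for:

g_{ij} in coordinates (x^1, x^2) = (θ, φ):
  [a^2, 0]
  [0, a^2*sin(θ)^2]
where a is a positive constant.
Non-zero Christoffel symbols (Γ^k_{ij} = Γ^k_{ji}):
Γ^θ_{φ φ} = -sin(2*θ)/2
Γ^φ_{θ φ} = 1/tan(θ)
Ricci tensor (R_{ij} = R^k_{ikj}): R_{θθ} = 1, R_{θφ} = 0, R_{φφ} = sin(θ)^2
Inverse metric: g^{θθ} = 1/a^2, g^{φφ} = 1/(a^2*sin(θ)^2)
R = g^{ij} R_{ij} = (1/a^2)(1) + (1/(a^2*sin(θ)^2))(sin(θ)^2) = 2/a^2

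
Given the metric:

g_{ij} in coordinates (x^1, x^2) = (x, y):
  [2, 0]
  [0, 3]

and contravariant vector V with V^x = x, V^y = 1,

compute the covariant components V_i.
V_i = g_{ij} V^j:
V_x = (2)(x) + (0)(1) = 2*x
V_y = (0)(x) + (3)(1) = 3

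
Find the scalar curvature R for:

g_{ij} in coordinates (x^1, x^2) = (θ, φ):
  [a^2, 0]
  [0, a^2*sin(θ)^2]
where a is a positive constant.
Non-zero Christoffel symbols (Γ^k_{ij} = Γ^k_{ji}):
Γ^θ_{φ φ} = -sin(2*θ)/2
Γ^φ_{θ φ} = 1/tan(θ)
Ricci tensor (R_{ij} = R^k_{ikj}): R_{θθ} = 1, R_{θφ} = 0, R_{φφ} = sin(θ)^2
Inverse metric: g^{θθ} = 1/a^2, g^{φφ} = 1/(a^2*sin(θ)^2)
R = g^{ij} R_{ij} = (1/a^2)(1) + (1/(a^2*sin(θ)^2))(sin(θ)^2) = 2/a^2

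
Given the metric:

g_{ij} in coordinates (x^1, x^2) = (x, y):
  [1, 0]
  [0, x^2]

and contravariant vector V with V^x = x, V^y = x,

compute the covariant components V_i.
V_i = g_{ij} V^j:
V_x = (1)(x) + (0)(x) = x
V_y = (0)(x) + (x^2)(x) = x^3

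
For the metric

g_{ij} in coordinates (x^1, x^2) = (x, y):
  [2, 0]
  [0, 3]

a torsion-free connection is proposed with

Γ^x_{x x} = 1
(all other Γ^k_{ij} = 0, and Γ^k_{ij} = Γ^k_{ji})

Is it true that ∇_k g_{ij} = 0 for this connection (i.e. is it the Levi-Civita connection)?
Using ∇_k g_{ij} = ∂_k g_{ij} - Γ^m_{ki} g_{mj} - Γ^m_{kj} g_{im}:
∇_x g_{xx} = (0) - (2) - (2) = -4 ≠ 0
So the connection is not metric compatible (it is not the Levi-Civita connection).
No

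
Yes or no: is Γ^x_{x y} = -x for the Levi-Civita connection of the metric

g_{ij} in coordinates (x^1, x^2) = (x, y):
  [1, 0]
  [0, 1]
Γ^x_{x y} = (1/2) g^{xx} (∂_x g_{xy} + ∂_y g_{xx} - ∂_x g_{xy}) = (1/2)(1)((0) + (0) - (0)) = 0
This differs from the proposed value -x.
No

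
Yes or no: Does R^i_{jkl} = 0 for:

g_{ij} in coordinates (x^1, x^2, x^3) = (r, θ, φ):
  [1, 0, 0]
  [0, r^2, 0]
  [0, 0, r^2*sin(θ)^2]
Non-zero Christoffel symbols:
Γ^r_{θ θ} = -r
Γ^r_{φ φ} = -r*sin(θ)^2
Γ^θ_{r θ} = 1/r
Γ^θ_{φ φ} = -sin(2*θ)/2
Γ^φ_{r φ} = 1/r
Γ^φ_{θ φ} = 1/tan(θ)
Ricci tensor: R_{rr} = 0, R_{rθ} = 0, R_{rφ} = 0, R_{θθ} = 0, R_{θφ} = 0, R_{φφ} = 0
All R_{ij} vanish; in 3 dimensions the Riemann tensor is fully determined by the Ricci tensor, so R^i_{jkl} = 0: the metric is flat (curvilinear coordinates on flat space).
Yes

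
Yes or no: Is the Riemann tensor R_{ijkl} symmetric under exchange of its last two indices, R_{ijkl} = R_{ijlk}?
It is antisymmetric in the last pair: R_{ijkl} = -R_{ijlk}.
No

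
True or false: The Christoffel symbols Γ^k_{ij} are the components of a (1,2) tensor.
Under a change of coordinates Γ picks up an inhomogeneous term ∂²x/∂x'∂x'; e.g. Γ = 0 in Cartesian coordinates but Γ^r_{θθ} = -r in polar coordinates on the same flat plane.
False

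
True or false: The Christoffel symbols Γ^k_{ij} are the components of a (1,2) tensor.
Under a change of coordinates Γ picks up an inhomogeneous term ∂²x/∂x'∂x'; e.g. Γ = 0 in Cartesian coordinates but Γ^r_{θθ} = -r in polar coordinates on the same flat plane.
False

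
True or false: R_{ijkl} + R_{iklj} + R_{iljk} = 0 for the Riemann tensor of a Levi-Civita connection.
This is the first (algebraic) Bianchi identity.
True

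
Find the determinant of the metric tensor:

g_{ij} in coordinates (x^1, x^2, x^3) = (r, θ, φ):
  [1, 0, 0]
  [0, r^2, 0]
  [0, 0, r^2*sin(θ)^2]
Diagonal metric: det(g) = g_{11}·g_{22}·g_{33}
= (1)·(r^2)·(r^2*sin(θ)^2)
det(g) = r^4*sin(θ)^2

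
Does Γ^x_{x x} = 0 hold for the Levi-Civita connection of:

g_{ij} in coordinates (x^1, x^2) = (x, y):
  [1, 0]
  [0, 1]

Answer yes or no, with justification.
Γ^x_{x x} = (1/2) g^{xx} (∂_x g_{xx} + ∂_x g_{xx} - ∂_x g_{xx}) = (1/2)(1)((0) + (0) - (0)) = 0
This equals the proposed value 0.
Yes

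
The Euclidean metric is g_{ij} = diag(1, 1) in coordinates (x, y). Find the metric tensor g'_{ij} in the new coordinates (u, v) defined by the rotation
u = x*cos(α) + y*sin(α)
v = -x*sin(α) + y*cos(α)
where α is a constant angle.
Invert the transformation: x = u*cos(α) - v*sin(α), y = u*sin(α) + v*cos(α)
g'_{ij} = (∂x^k/∂x'^i)(∂x^l/∂x'^j) g_{kl}; with g_{kl} = δ_{kl} this is Σ_k (∂x^k/∂x'^i)(∂x^k/∂x'^j).
Jacobian: ∂x/∂u = cos(α), ∂x/∂v = -sin(α), ∂y/∂u = sin(α), ∂y/∂v = cos(α)
g'_{uu} = (cos(α))(cos(α)) + (sin(α))(sin(α)) = 1
g'_{uv} = (cos(α))(-sin(α)) + (sin(α))(cos(α)) = 0
g'_{vv} = (-sin(α))(-sin(α)) + (cos(α))(cos(α)) = 1
g'_{ij} = diag(1, 1)
The Euclidean metric is invariant under rotations.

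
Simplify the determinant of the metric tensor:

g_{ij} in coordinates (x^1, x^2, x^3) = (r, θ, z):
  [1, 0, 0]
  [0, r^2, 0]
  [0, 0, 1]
Diagonal metric: det(g) = g_{11}·g_{22}·g_{33}
= (1)·(r^2)·(1)
det(g) = r^2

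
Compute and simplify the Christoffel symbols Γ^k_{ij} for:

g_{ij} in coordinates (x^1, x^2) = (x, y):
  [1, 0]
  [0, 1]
Using Γ^k_{ij} = (1/2) g^{km} (∂_i g_{mj} + ∂_j g_{mi} - ∂_m g_{ij}); the metric is diagonal, so only the m = k term contributes.
Every metric component is constant, so all ∂_m g_{ij} = 0 and every Christoffel symbol vanishes.
All Christoffel symbols are zero.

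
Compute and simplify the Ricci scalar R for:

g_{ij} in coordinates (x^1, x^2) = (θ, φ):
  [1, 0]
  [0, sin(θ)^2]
Non-zero Christoffel symbols (Γ^k_{ij} = Γ^k_{ji}):
Γ^θ_{φ φ} = -sin(2*θ)/2
Γ^φ_{θ φ} = 1/tan(θ)
Ricci tensor (R_{ij} = R^k_{ikj}): R_{θθ} = 1, R_{θφ} = 0, R_{φφ} = sin(θ)^2
Inverse metric: g^{θθ} = 1, g^{φφ} = 1/sin(θ)^2
R = g^{ij} R_{ij} = (1)(1) + (1/sin(θ)^2)(sin(θ)^2) = 2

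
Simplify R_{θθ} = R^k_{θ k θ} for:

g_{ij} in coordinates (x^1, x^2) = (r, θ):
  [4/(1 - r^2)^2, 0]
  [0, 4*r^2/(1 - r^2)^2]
Non-zero Christoffel symbols (Γ^k_{ij} = Γ^k_{ji}):
Γ^r_{r r} = 2*r/(1 - r^2)
Γ^r_{θ θ} = (r^3 + r)/(r^2 - 1)
Γ^θ_{r θ} = (-r^2 - 1)/(r^3 - r)
R^r_{θ r θ} = ∂_r Γ^r_{θ θ} - ∂_θ Γ^r_{θ r} + Γ^r_{r m} Γ^m_{θ θ} - Γ^r_{θ m} Γ^m_{θ r}
  = ((r^4 - 4*r^2 - 1)/(r^2 - 1)^2) - (0) + (-2*r^2*(r^2 + 1)/(r^2 - 1)^2) - (-(r^2 + 1)^2/(r^2 - 1)^2) = -4*r^2/(r^2 - 1)^2
R^θ_{θ θ θ} = 0 (a repeated index in an antisymmetric pair)
R_{θθ} = R^r_{θ r θ} + R^θ_{θ θ θ} = (-4*r^2/(r^2 - 1)^2) + (0) = -4*r^2/(r^2 - 1)^2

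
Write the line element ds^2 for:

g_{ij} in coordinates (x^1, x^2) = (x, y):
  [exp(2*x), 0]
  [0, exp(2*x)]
ds^2 = g_{ij} dx^i dx^j; only the non-zero components contribute.
ds^2 = exp(2*x) dx^2 + exp(2*x) dy^2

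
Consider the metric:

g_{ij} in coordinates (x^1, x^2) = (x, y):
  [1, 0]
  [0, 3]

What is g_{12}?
With x^1 = x, x^2 = y, g_{12} = g_{xy} is the row-1, column-2 entry of the matrix.
g_{12} = 0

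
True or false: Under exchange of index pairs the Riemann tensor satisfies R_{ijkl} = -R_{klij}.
The pair-exchange symmetry has a plus sign: R_{ijkl} = +R_{klij}.
False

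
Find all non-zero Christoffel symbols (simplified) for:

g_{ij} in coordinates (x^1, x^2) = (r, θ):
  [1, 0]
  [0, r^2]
Using Γ^k_{ij} = (1/2) g^{km} (∂_i g_{mj} + ∂_j g_{mi} - ∂_m g_{ij}); the metric is diagonal, so only the m = k term contributes.
Non-zero symbols (using the symmetry Γ^k_{ij} = Γ^k_{ji}):
Γ^r_{θ θ} = (1/2) g^{rr} (∂_θ g_{rθ} + ∂_θ g_{rθ} - ∂_r g_{θθ}) = (1/2)(1)((0) + (0) - (2*r)) = -r
Γ^θ_{r θ} = (1/2) g^{θθ} (∂_r g_{θθ} + ∂_θ g_{θr} - ∂_θ g_{rθ}) = (1/2)(1/r^2)((2*r) + (0) - (0)) = 1/r
All other Christoffel symbols are zero.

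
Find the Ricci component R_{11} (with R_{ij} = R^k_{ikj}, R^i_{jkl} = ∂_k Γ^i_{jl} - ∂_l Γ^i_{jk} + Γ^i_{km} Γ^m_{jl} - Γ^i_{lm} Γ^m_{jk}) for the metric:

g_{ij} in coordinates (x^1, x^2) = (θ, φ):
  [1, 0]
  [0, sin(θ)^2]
Non-zero Christoffel symbols (Γ^k_{ij} = Γ^k_{ji}):
Γ^θ_{φ φ} = -sin(2*θ)/2
Γ^φ_{θ φ} = 1/tan(θ)
R^θ_{θ θ θ} = 0 (a repeated index in an antisymmetric pair)
R^φ_{θ φ θ} = ∂_φ Γ^φ_{θ θ} - ∂_θ Γ^φ_{θ φ} + Γ^φ_{φ m} Γ^m_{θ θ} - Γ^φ_{θ m} Γ^m_{θ φ}
  = (0) - (-1/sin(θ)^2) + (0) - (1/tan(θ)^2) = 1
R_{θθ} = R^θ_{θ θ θ} + R^φ_{θ φ θ} = (0) + (1) = 1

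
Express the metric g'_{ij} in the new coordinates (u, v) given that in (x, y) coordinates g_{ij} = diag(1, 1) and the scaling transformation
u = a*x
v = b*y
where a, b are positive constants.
Invert the transformation: x = u/a, y = v/b
g'_{ij} = (∂x^k/∂x'^i)(∂x^l/∂x'^j) g_{kl}; with g_{kl} = δ_{kl} this is Σ_k (∂x^k/∂x'^i)(∂x^k/∂x'^j).
Jacobian: ∂x/∂u = 1/a, ∂x/∂v = 0, ∂y/∂u = 0, ∂y/∂v = 1/b
g'_{uu} = (1/a)(1/a) + (0)(0) = 1/a^2
g'_{uv} = (1/a)(0) + (0)(1/b) = 0
g'_{vv} = (0)(0) + (1/b)(1/b) = 1/b^2
g'_{ij} = diag(1/a^2, 1/b^2)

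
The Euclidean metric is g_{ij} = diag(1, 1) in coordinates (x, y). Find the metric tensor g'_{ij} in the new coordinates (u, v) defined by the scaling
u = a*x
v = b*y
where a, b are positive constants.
Invert the transformation: x = u/a, y = v/b
g'_{ij} = (∂x^k/∂x'^i)(∂x^l/∂x'^j) g_{kl}; with g_{kl} = δ_{kl} this is Σ_k (∂x^k/∂x'^i)(∂x^k/∂x'^j).
Jacobian: ∂x/∂u = 1/a, ∂x/∂v = 0, ∂y/∂u = 0, ∂y/∂v = 1/b
g'_{uu} = (1/a)(1/a) + (0)(0) = 1/a^2
g'_{uv} = (1/a)(0) + (0)(1/b) = 0
g'_{vv} = (0)(0) + (1/b)(1/b) = 1/b^2
g'_{ij} = diag(1/a^2, 1/b^2)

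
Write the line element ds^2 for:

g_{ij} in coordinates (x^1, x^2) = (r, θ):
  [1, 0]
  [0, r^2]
ds^2 = g_{ij} dx^i dx^j; only the non-zero components contribute.
ds^2 = dr^2 + r^2 dθ^2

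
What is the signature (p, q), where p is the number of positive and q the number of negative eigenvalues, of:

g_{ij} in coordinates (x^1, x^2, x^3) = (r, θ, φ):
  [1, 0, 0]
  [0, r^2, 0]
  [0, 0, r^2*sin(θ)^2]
The metric is diagonal, so its eigenvalues are the diagonal entries: 1, r^2, r^2*sin(θ)^2 (at a generic point, where coordinate-dependent entries are positive).
3 positive, 0 negative.
(3, 0) - Riemannian (positive definite)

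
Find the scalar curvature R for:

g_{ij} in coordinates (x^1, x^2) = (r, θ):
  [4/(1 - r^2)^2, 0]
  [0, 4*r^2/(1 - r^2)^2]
Non-zero Christoffel symbols (Γ^k_{ij} = Γ^k_{ji}):
Γ^r_{r r} = 2*r/(1 - r^2)
Γ^r_{θ θ} = (r^3 + r)/(r^2 - 1)
Γ^θ_{r θ} = (-r^2 - 1)/(r^3 - r)
Ricci tensor (R_{ij} = R^k_{ikj}): R_{rr} = -4/(r^2 - 1)^2, R_{rθ} = 0, R_{θθ} = -4*r^2/(r^2 - 1)^2
Inverse metric: g^{rr} = (1 - r^2)^2/4, g^{θθ} = (1 - r^2)^2/(4*r^2)
R = g^{ij} R_{ij} = ((1 - r^2)^2/4)(-4/(r^2 - 1)^2) + ((1 - r^2)^2/(4*r^2))(-4*r^2/(r^2 - 1)^2) = -2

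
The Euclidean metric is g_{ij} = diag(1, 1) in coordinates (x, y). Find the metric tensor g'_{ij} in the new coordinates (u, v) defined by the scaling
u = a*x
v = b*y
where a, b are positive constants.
Invert the transformation: x = u/a, y = v/b
g'_{ij} = (∂x^k/∂x'^i)(∂x^l/∂x'^j) g_{kl}; with g_{kl} = δ_{kl} this is Σ_k (∂x^k/∂x'^i)(∂x^k/∂x'^j).
Jacobian: ∂x/∂u = 1/a, ∂x/∂v = 0, ∂y/∂u = 0, ∂y/∂v = 1/b
g'_{uu} = (1/a)(1/a) + (0)(0) = 1/a^2
g'_{uv} = (1/a)(0) + (0)(1/b) = 0
g'_{vv} = (0)(0) + (1/b)(1/b) = 1/b^2
g'_{ij} = diag(1/a^2, 1/b^2)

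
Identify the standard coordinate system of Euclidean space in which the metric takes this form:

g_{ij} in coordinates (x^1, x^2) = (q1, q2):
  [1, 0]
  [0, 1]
All components are constant and the metric is the identity, i.e. orthonormal rectilinear coordinates.
Cartesian (2D) coordinates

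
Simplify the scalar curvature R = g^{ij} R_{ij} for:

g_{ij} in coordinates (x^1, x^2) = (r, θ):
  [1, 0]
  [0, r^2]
Non-zero Christoffel symbols (Γ^k_{ij} = Γ^k_{ji}):
Γ^r_{θ θ} = -r
Γ^θ_{r θ} = 1/r
Ricci tensor (R_{ij} = R^k_{ikj}): R_{rr} = 0, R_{rθ} = 0, R_{θθ} = 0
Inverse metric: g^{rr} = 1, g^{θθ} = 1/r^2
R = g^{ij} R_{ij} = (1)(0) + (1/r^2)(0) = 0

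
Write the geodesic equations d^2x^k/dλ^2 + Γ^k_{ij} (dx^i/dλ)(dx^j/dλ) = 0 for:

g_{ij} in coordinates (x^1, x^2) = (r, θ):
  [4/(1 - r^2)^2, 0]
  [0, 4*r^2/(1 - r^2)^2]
Geodesic equation: d^2x^k/dλ^2 + Γ^k_{ij} (dx^i/dλ)(dx^j/dλ) = 0.
Non-zero Christoffel symbols:
Γ^r_{r r} = 2*r/(1 - r^2)
Γ^r_{θ θ} = (r^3 + r)/(r^2 - 1)
Γ^θ_{r θ} = (-r^2 - 1)/(r^3 - r)
Substituting (the symmetric pair Γ^k_{ij}, Γ^k_{ji} combines into a factor 2):
d^2r/dλ^2 + (2*r/(1 - r^2)) (dr/dλ)^2 + ((r^3 + r)/(r^2 - 1)) (dθ/dλ)^2 = 0
d^2θ/dλ^2 + ((-2*r^2 - 2)/(r^3 - r)) (dr/dλ)(dθ/dλ) = 0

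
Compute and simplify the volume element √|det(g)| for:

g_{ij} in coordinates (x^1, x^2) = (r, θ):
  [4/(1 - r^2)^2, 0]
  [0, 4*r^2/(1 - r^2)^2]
det(g) = 16*r^2/(1 - r^2)^4
√|det(g)| = 4*r/(r^2 - 1)^2
Volume element: dV = 4*r/(r^2 - 1)^2 dr dθ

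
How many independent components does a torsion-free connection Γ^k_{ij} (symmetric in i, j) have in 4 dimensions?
Γ^k_{ij} has n choices for the upper index and n(n+1)/2 independent symmetric lower index pairs.
Total = 4 × 4×5/2 = 4 × 10 = 40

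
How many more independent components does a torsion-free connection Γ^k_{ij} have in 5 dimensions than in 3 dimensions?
Independent components in n dimensions: n × n(n+1)/2 = n^2(n+1)/2.
5D: 5 × 15 = 75
3D: 3 × 6 = 18
Difference = 75 - 18 = 57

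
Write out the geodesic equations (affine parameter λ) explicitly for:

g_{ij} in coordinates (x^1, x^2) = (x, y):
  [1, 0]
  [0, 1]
Geodesic equation: d^2x^k/dλ^2 + Γ^k_{ij} (dx^i/dλ)(dx^j/dλ) = 0.
All Christoffel symbols vanish, so the geodesics are straight lines:
d^2x/dλ^2 = 0
d^2y/dλ^2 = 0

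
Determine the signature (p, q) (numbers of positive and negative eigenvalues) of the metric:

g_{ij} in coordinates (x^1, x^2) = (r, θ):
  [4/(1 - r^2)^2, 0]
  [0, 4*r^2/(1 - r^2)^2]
The metric is diagonal, so its eigenvalues are the diagonal entries: 4/(1 - r^2)^2, 4*r^2/(1 - r^2)^2 (at a generic point, where coordinate-dependent entries are positive).
2 positive, 0 negative.
(2, 0) - Riemannian (positive definite)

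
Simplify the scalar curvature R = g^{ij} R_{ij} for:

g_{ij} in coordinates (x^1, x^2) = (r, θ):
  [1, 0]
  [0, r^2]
Non-zero Christoffel symbols (Γ^k_{ij} = Γ^k_{ji}):
Γ^r_{θ θ} = -r
Γ^θ_{r θ} = 1/r
Ricci tensor (R_{ij} = R^k_{ikj}): R_{rr} = 0, R_{rθ} = 0, R_{θθ} = 0
Inverse metric: g^{rr} = 1, g^{θθ} = 1/r^2
R = g^{ij} R_{ij} = (1)(0) + (1/r^2)(0) = 0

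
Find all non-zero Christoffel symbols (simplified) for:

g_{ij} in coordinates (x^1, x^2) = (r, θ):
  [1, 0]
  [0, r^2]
Using Γ^k_{ij} = (1/2) g^{km} (∂_i g_{mj} + ∂_j g_{mi} - ∂_m g_{ij}); the metric is diagonal, so only the m = k term contributes.
Non-zero symbols (using the symmetry Γ^k_{ij} = Γ^k_{ji}):
Γ^r_{θ θ} = (1/2) g^{rr} (∂_θ g_{rθ} + ∂_θ g_{rθ} - ∂_r g_{θθ}) = (1/2)(1)((0) + (0) - (2*r)) = -r
Γ^θ_{r θ} = (1/2) g^{θθ} (∂_r g_{θθ} + ∂_θ g_{θr} - ∂_θ g_{rθ}) = (1/2)(1/r^2)((2*r) + (0) - (0)) = 1/r
All other Christoffel symbols are zero.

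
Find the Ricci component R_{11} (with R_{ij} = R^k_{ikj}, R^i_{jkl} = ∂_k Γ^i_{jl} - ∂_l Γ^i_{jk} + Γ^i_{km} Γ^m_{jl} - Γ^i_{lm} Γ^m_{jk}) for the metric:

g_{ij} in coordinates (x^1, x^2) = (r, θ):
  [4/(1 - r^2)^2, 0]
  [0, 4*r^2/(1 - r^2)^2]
Non-zero Christoffel symbols (Γ^k_{ij} = Γ^k_{ji}):
Γ^r_{r r} = 2*r/(1 - r^2)
Γ^r_{θ θ} = (r^3 + r)/(r^2 - 1)
Γ^θ_{r θ} = (-r^2 - 1)/(r^3 - r)
R^r_{r r r} = 0 (a repeated index in an antisymmetric pair)
R^θ_{r θ r} = ∂_θ Γ^θ_{r r} - ∂_r Γ^θ_{r θ} + Γ^θ_{θ m} Γ^m_{r r} - Γ^θ_{r m} Γ^m_{r θ}
  = (0) - ((r^4 + 4*r^2 - 1)/(r^3 - r)^2) + (2*(r^2 + 1)/(r^2 - 1)^2) - ((r^2 + 1)^2/(r^3 - r)^2) = -4/(r^2 - 1)^2
R_{rr} = R^r_{r r r} + R^θ_{r θ r} = (0) + (-4/(r^2 - 1)^2) = -4/(r^2 - 1)^2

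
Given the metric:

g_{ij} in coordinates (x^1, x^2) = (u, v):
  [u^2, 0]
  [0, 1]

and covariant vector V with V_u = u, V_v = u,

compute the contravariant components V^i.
Inverse metric (diagonal): g^{uu} = 1/u^2, g^{vv} = 1
V^i = g^{ij} V_j:
V^u = (1/u^2)(u) + (0)(u) = 1/u
V^v = (0)(u) + (1)(u) = u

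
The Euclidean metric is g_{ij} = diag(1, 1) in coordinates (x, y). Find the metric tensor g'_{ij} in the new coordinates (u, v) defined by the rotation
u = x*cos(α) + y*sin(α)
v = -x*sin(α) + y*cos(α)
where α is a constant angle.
Invert the transformation: x = u*cos(α) - v*sin(α), y = u*sin(α) + v*cos(α)
g'_{ij} = (∂x^k/∂x'^i)(∂x^l/∂x'^j) g_{kl}; with g_{kl} = δ_{kl} this is Σ_k (∂x^k/∂x'^i)(∂x^k/∂x'^j).
Jacobian: ∂x/∂u = cos(α), ∂x/∂v = -sin(α), ∂y/∂u = sin(α), ∂y/∂v = cos(α)
g'_{uu} = (cos(α))(cos(α)) + (sin(α))(sin(α)) = 1
g'_{uv} = (cos(α))(-sin(α)) + (sin(α))(cos(α)) = 0
g'_{vv} = (-sin(α))(-sin(α)) + (cos(α))(cos(α)) = 1
g'_{ij} = diag(1, 1)
The Euclidean metric is invariant under rotations.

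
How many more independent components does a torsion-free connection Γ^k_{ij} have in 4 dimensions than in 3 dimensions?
Independent components in n dimensions: n × n(n+1)/2 = n^2(n+1)/2.
4D: 4 × 10 = 40
3D: 3 × 6 = 18
Difference = 40 - 18 = 22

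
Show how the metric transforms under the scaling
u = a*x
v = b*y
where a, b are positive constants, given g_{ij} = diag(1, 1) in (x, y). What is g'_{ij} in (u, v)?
Invert the transformation: x = u/a, y = v/b
g'_{ij} = (∂x^k/∂x'^i)(∂x^l/∂x'^j) g_{kl}; with g_{kl} = δ_{kl} this is Σ_k (∂x^k/∂x'^i)(∂x^k/∂x'^j).
Jacobian: ∂x/∂u = 1/a, ∂x/∂v = 0, ∂y/∂u = 0, ∂y/∂v = 1/b
g'_{uu} = (1/a)(1/a) + (0)(0) = 1/a^2
g'_{uv} = (1/a)(0) + (0)(1/b) = 0
g'_{vv} = (0)(0) + (1/b)(1/b) = 1/b^2
g'_{ij} = diag(1/a^2, 1/b^2)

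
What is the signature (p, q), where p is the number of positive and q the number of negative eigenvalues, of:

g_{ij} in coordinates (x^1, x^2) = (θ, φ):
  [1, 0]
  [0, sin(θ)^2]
The metric is diagonal, so its eigenvalues are the diagonal entries: 1, sin(θ)^2 (at a generic point, where coordinate-dependent entries are positive).
2 positive, 0 negative.
(2, 0) - Riemannian (positive definite)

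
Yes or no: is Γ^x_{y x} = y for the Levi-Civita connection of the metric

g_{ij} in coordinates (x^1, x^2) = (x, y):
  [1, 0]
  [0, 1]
Γ^x_{y x} = (1/2) g^{xx} (∂_y g_{xx} + ∂_x g_{xy} - ∂_x g_{yx}) = (1/2)(1)((0) + (0) - (0)) = 0
This differs from the proposed value y.
No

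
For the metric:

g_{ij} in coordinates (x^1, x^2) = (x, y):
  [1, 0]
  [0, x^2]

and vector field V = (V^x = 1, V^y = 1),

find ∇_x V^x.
Non-zero Christoffel symbols:
Γ^x_{y y} = -x
Γ^y_{x y} = 1/x
∇_x V^x = ∂_x V^x + Γ^x_{x j} V^j
  = (0) + (0)(1) + (0)(1)
  = 0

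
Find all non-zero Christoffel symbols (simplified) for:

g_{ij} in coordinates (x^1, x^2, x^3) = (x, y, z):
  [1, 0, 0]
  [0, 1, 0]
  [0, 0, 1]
Using Γ^k_{ij} = (1/2) g^{km} (∂_i g_{mj} + ∂_j g_{mi} - ∂_m g_{ij}); the metric is diagonal, so only the m = k term contributes.
Every metric component is constant, so all ∂_m g_{ij} = 0 and every Christoffel symbol vanishes.
All Christoffel symbols are zero.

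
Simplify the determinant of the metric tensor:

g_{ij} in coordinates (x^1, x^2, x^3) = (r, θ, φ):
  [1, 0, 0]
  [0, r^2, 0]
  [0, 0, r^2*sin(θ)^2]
Diagonal metric: det(g) = g_{11}·g_{22}·g_{33}
= (1)·(r^2)·(r^2*sin(θ)^2)
det(g) = r^4*sin(θ)^2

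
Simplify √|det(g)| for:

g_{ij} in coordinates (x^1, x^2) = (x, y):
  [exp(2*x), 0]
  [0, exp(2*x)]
det(g) = exp(4*x)
√|det(g)| = exp(2*x)
Volume element: dV = exp(2*x) dx dy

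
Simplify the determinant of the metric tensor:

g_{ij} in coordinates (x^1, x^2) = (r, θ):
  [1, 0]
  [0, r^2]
For a 2×2 metric: det(g) = g_{11}·g_{22} - g_{12}·g_{21}
= (1)·(r^2) - (0)·(0)
= r^2 - 0
det(g) = r^2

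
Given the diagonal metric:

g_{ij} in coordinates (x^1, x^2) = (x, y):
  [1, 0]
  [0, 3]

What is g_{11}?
With x^1 = x, x^2 = y, g_{11} = g_{xx} is the row-1, column-1 entry of the matrix.
g_{11} = 1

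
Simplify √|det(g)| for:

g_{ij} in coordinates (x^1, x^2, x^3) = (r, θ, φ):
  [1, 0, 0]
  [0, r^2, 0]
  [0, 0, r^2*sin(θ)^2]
det(g) = r^4*sin(θ)^2
√|det(g)| = r^2*sin(θ) (taking 0 < θ < π so that |sin(θ)| = sin(θ))
Volume element: dV = r^2*sin(θ) dr dθ dφ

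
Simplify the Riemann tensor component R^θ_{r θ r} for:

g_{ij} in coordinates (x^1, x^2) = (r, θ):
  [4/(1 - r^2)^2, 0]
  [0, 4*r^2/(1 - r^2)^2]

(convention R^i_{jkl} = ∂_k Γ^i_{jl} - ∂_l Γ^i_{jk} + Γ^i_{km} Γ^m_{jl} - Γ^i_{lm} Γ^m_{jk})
Non-zero Christoffel symbols (Γ^k_{ij} = Γ^k_{ji}):
Γ^r_{r r} = 2*r/(1 - r^2)
Γ^r_{θ θ} = (r^3 + r)/(r^2 - 1)
Γ^θ_{r θ} = (-r^2 - 1)/(r^3 - r)
R^θ_{r θ r} = ∂_θ Γ^θ_{r r} - ∂_r Γ^θ_{r θ} + Γ^θ_{θ m} Γ^m_{r r} - Γ^θ_{r m} Γ^m_{r θ}
  = (0) - ((r^4 + 4*r^2 - 1)/(r^3 - r)^2) + (2*(r^2 + 1)/(r^2 - 1)^2) - ((r^2 + 1)^2/(r^3 - r)^2) = -4/(r^2 - 1)^2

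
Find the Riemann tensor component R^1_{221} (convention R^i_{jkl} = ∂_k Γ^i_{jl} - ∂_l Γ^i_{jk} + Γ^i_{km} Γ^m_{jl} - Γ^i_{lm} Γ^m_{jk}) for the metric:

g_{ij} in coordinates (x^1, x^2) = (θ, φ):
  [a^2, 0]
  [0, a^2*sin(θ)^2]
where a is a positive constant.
Non-zero Christoffel symbols (Γ^k_{ij} = Γ^k_{ji}):
Γ^θ_{φ φ} = -sin(2*θ)/2
Γ^φ_{θ φ} = 1/tan(θ)
R^θ_{φ φ θ} = ∂_φ Γ^θ_{φ θ} - ∂_θ Γ^θ_{φ φ} + Γ^θ_{φ m} Γ^m_{φ θ} - Γ^θ_{θ m} Γ^m_{φ φ}
  = (0) - (-cos(2*θ)) + (-cos(θ)^2) - (0) = -sin(θ)^2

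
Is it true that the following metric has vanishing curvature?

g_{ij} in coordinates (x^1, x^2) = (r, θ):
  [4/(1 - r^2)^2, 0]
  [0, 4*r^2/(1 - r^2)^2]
Non-zero Christoffel symbols:
Γ^r_{r r} = 2*r/(1 - r^2)
Γ^r_{θ θ} = (r^3 + r)/(r^2 - 1)
Γ^θ_{r θ} = (-r^2 - 1)/(r^3 - r)
Ricci tensor: R_{rr} = -4/(r^2 - 1)^2, R_{rθ} = 0, R_{θθ} = -4*r^2/(r^2 - 1)^2
The Ricci tensor is non-zero, so the Riemann tensor is non-zero: not flat.
No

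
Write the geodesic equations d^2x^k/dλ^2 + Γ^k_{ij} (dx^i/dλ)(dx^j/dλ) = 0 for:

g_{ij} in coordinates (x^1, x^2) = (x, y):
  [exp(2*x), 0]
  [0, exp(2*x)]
Geodesic equation: d^2x^k/dλ^2 + Γ^k_{ij} (dx^i/dλ)(dx^j/dλ) = 0.
Non-zero Christoffel symbols:
Γ^x_{x x} = 1
Γ^x_{y y} = -1
Γ^y_{x y} = 1
Substituting (the symmetric pair Γ^k_{ij}, Γ^k_{ji} combines into a factor 2):
d^2x/dλ^2 + (dx/dλ)^2 - (dy/dλ)^2 = 0
d^2y/dλ^2 + 2 (dx/dλ)(dy/dλ) = 0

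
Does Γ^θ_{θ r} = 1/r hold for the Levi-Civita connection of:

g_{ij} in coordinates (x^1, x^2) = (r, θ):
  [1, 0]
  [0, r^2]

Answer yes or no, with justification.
Γ^θ_{θ r} = (1/2) g^{θθ} (∂_θ g_{θr} + ∂_r g_{θθ} - ∂_θ g_{θr}) = (1/2)(1/r^2)((0) + (2*r) - (0)) = 1/r
This equals the proposed value 1/r.
Yes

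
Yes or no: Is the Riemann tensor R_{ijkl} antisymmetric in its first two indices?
R_{ijkl} = -R_{jikl} (follows from metric compatibility).
Yes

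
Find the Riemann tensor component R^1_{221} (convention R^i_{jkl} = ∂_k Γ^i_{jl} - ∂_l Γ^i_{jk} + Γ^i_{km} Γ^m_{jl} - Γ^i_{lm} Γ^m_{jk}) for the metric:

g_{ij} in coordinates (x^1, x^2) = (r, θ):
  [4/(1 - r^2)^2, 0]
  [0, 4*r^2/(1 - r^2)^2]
Non-zero Christoffel symbols (Γ^k_{ij} = Γ^k_{ji}):
Γ^r_{r r} = 2*r/(1 - r^2)
Γ^r_{θ θ} = (r^3 + r)/(r^2 - 1)
Γ^θ_{r θ} = (-r^2 - 1)/(r^3 - r)
R^r_{θ θ r} = ∂_θ Γ^r_{θ r} - ∂_r Γ^r_{θ θ} + Γ^r_{θ m} Γ^m_{θ r} - Γ^r_{r m} Γ^m_{θ θ}
  = (0) - ((r^4 - 4*r^2 - 1)/(r^2 - 1)^2) + (-(r^2 + 1)^2/(r^2 - 1)^2) - (-2*r^2*(r^2 + 1)/(r^2 - 1)^2) = 4*r^2/(r^2 - 1)^2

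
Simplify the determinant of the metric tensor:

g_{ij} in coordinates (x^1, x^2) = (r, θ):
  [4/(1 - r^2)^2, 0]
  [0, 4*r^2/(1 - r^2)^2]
For a 2×2 metric: det(g) = g_{11}·g_{22} - g_{12}·g_{21}
= (4/(1 - r^2)^2)·(4*r^2/(1 - r^2)^2) - (0)·(0)
= 16*r^2/(1 - r^2)^4 - 0
det(g) = 16*r^2/(1 - r^2)^4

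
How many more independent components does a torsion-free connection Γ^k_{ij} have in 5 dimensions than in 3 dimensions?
Independent components in n dimensions: n × n(n+1)/2 = n^2(n+1)/2.
5D: 5 × 15 = 75
3D: 3 × 6 = 18
Difference = 75 - 18 = 57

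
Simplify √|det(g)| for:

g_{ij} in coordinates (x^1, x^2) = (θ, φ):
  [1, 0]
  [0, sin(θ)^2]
det(g) = sin(θ)^2
√|det(g)| = sin(θ) (taking 0 < θ < π so that |sin(θ)| = sin(θ))
Volume element: dV = sin(θ) dθ dφ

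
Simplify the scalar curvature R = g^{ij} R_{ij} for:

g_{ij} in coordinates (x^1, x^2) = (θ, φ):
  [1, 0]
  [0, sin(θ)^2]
Non-zero Christoffel symbols (Γ^k_{ij} = Γ^k_{ji}):
Γ^θ_{φ φ} = -sin(2*θ)/2
Γ^φ_{θ φ} = 1/tan(θ)
Ricci tensor (R_{ij} = R^k_{ikj}): R_{θθ} = 1, R_{θφ} = 0, R_{φφ} = sin(θ)^2
Inverse metric: g^{θθ} = 1, g^{φφ} = 1/sin(θ)^2
R = g^{ij} R_{ij} = (1)(1) + (1/sin(θ)^2)(sin(θ)^2) = 2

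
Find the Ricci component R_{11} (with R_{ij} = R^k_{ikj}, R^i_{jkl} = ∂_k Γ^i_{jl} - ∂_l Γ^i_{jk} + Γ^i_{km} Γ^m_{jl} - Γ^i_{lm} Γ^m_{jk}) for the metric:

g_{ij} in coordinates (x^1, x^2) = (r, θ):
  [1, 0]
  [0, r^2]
Non-zero Christoffel symbols (Γ^k_{ij} = Γ^k_{ji}):
Γ^r_{θ θ} = -r
Γ^θ_{r θ} = 1/r
R^r_{r r r} = 0 (a repeated index in an antisymmetric pair)
R^θ_{r θ r} = ∂_θ Γ^θ_{r r} - ∂_r Γ^θ_{r θ} + Γ^θ_{θ m} Γ^m_{r r} - Γ^θ_{r m} Γ^m_{r θ}
  = (0) - (-1/r^2) + (0) - (1/r^2) = 0
R_{rr} = R^r_{r r r} + R^θ_{r θ r} = (0) + (0) = 0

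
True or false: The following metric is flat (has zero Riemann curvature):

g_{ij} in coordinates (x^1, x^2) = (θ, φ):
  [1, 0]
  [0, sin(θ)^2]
Non-zero Christoffel symbols:
Γ^θ_{φ φ} = -sin(2*θ)/2
Γ^φ_{θ φ} = 1/tan(θ)
Ricci tensor: R_{θθ} = 1, R_{θφ} = 0, R_{φφ} = sin(θ)^2
The Ricci tensor is non-zero, so the Riemann tensor is non-zero: not flat.
False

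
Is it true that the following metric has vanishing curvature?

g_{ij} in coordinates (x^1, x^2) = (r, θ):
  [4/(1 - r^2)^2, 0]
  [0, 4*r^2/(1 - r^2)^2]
Non-zero Christoffel symbols:
Γ^r_{r r} = 2*r/(1 - r^2)
Γ^r_{θ θ} = (r^3 + r)/(r^2 - 1)
Γ^θ_{r θ} = (-r^2 - 1)/(r^3 - r)
Ricci tensor: R_{rr} = -4/(r^2 - 1)^2, R_{rθ} = 0, R_{θθ} = -4*r^2/(r^2 - 1)^2
The Ricci tensor is non-zero, so the Riemann tensor is non-zero: not flat.
No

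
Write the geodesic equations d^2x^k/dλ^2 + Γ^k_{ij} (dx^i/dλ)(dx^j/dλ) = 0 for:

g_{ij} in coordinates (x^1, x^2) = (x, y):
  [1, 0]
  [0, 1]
Geodesic equation: d^2x^k/dλ^2 + Γ^k_{ij} (dx^i/dλ)(dx^j/dλ) = 0.
All Christoffel symbols vanish, so the geodesics are straight lines:
d^2x/dλ^2 = 0
d^2y/dλ^2 = 0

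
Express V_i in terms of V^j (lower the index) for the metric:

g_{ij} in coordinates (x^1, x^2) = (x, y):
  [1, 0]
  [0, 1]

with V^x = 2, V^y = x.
V_i = g_{ij} V^j:
V_x = (1)(2) + (0)(x) = 2
V_y = (0)(2) + (1)(x) = x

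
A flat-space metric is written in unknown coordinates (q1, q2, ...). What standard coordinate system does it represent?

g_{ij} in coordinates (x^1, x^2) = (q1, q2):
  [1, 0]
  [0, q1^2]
The line element ds^2 = dq1^2 + q1^2 dq2^2 is dr^2 + r^2 dθ^2 with q1 = r, q2 = θ.
polar coordinates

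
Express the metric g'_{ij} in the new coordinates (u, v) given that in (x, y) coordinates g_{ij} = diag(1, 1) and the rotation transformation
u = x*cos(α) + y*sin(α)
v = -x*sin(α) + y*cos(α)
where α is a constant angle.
Invert the transformation: x = u*cos(α) - v*sin(α), y = u*sin(α) + v*cos(α)
g'_{ij} = (∂x^k/∂x'^i)(∂x^l/∂x'^j) g_{kl}; with g_{kl} = δ_{kl} this is Σ_k (∂x^k/∂x'^i)(∂x^k/∂x'^j).
Jacobian: ∂x/∂u = cos(α), ∂x/∂v = -sin(α), ∂y/∂u = sin(α), ∂y/∂v = cos(α)
g'_{uu} = (cos(α))(cos(α)) + (sin(α))(sin(α)) = 1
g'_{uv} = (cos(α))(-sin(α)) + (sin(α))(cos(α)) = 0
g'_{vv} = (-sin(α))(-sin(α)) + (cos(α))(cos(α)) = 1
g'_{ij} = diag(1, 1)
The Euclidean metric is invariant under rotations.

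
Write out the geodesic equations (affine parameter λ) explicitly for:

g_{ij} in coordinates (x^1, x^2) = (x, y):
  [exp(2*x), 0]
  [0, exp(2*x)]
Geodesic equation: d^2x^k/dλ^2 + Γ^k_{ij} (dx^i/dλ)(dx^j/dλ) = 0.
Non-zero Christoffel symbols:
Γ^x_{x x} = 1
Γ^x_{y y} = -1
Γ^y_{x y} = 1
Substituting (the symmetric pair Γ^k_{ij}, Γ^k_{ji} combines into a factor 2):
d^2x/dλ^2 + (dx/dλ)^2 - (dy/dλ)^2 = 0
d^2y/dλ^2 + 2 (dx/dλ)(dy/dλ) = 0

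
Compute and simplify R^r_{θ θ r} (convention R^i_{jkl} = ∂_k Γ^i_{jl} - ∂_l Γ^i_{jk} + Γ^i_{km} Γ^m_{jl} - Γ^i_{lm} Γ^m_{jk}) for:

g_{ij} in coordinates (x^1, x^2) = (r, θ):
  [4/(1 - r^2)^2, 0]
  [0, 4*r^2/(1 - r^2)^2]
Non-zero Christoffel symbols (Γ^k_{ij} = Γ^k_{ji}):
Γ^r_{r r} = 2*r/(1 - r^2)
Γ^r_{θ θ} = (r^3 + r)/(r^2 - 1)
Γ^θ_{r θ} = (-r^2 - 1)/(r^3 - r)
R^r_{θ θ r} = ∂_θ Γ^r_{θ r} - ∂_r Γ^r_{θ θ} + Γ^r_{θ m} Γ^m_{θ r} - Γ^r_{r m} Γ^m_{θ θ}
  = (0) - ((r^4 - 4*r^2 - 1)/(r^2 - 1)^2) + (-(r^2 + 1)^2/(r^2 - 1)^2) - (-2*r^2*(r^2 + 1)/(r^2 - 1)^2) = 4*r^2/(r^2 - 1)^2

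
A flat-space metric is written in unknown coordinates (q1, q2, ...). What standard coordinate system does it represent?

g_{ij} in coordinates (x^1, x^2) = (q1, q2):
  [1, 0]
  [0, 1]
All components are constant and the metric is the identity, i.e. orthonormal rectilinear coordinates.
Cartesian (2D) coordinates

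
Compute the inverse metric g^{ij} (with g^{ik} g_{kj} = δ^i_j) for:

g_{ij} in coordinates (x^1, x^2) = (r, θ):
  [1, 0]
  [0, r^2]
The metric is diagonal, so g^{ij} is diagonal with entries 1/g_{ii}: diag(1, 1/(r^2)).
g^{ij}:
  [1, 0]
  [0, 1/r^2]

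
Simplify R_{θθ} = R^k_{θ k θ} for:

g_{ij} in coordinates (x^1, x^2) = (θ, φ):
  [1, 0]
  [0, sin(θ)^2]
Non-zero Christoffel symbols (Γ^k_{ij} = Γ^k_{ji}):
Γ^θ_{φ φ} = -sin(2*θ)/2
Γ^φ_{θ φ} = 1/tan(θ)
R^θ_{θ θ θ} = 0 (a repeated index in an antisymmetric pair)
R^φ_{θ φ θ} = ∂_φ Γ^φ_{θ θ} - ∂_θ Γ^φ_{θ φ} + Γ^φ_{φ m} Γ^m_{θ θ} - Γ^φ_{θ m} Γ^m_{θ φ}
  = (0) - (-1/sin(θ)^2) + (0) - (1/tan(θ)^2) = 1
R_{θθ} = R^θ_{θ θ θ} + R^φ_{θ φ θ} = (0) + (1) = 1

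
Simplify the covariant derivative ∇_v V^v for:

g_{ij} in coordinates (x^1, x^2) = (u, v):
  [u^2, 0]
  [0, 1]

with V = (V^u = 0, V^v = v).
Non-zero Christoffel symbols:
Γ^u_{u u} = 1/u
∇_v V^v = ∂_v V^v + Γ^v_{v j} V^j
  = (1) + (0)(0) + (0)(v)
  = 1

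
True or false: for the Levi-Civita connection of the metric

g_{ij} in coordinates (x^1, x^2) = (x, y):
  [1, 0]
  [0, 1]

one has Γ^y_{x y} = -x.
Γ^y_{x y} = (1/2) g^{yy} (∂_x g_{yy} + ∂_y g_{yx} - ∂_y g_{xy}) = (1/2)(1)((0) + (0) - (0)) = 0
This differs from the proposed value -x.
False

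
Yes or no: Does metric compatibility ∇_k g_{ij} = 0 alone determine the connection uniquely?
One also needs vanishing torsion; metric compatibility plus torsion-freeness singles out the Levi-Civita connection.
No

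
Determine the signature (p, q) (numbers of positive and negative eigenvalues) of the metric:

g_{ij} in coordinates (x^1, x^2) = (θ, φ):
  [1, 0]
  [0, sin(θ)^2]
The metric is diagonal, so its eigenvalues are the diagonal entries: 1, sin(θ)^2 (at a generic point, where coordinate-dependent entries are positive).
2 positive, 0 negative.
(2, 0) - Riemannian (positive definite)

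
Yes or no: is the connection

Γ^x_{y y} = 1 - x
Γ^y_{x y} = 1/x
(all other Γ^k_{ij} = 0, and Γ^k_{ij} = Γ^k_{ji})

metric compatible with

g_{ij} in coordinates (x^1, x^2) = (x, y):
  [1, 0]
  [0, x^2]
Using ∇_k g_{ij} = ∂_k g_{ij} - Γ^m_{ki} g_{mj} - Γ^m_{kj} g_{im}:
∇_y g_{xy} = (0) - (x) - (1 - x) = -1 ≠ 0
So the connection is not metric compatible (it is not the Levi-Civita connection).
No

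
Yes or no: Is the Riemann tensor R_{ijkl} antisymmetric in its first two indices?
R_{ijkl} = -R_{jikl} (follows from metric compatibility).
Yes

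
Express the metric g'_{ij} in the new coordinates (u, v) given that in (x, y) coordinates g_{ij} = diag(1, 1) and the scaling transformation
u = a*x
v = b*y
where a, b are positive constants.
Invert the transformation: x = u/a, y = v/b
g'_{ij} = (∂x^k/∂x'^i)(∂x^l/∂x'^j) g_{kl}; with g_{kl} = δ_{kl} this is Σ_k (∂x^k/∂x'^i)(∂x^k/∂x'^j).
Jacobian: ∂x/∂u = 1/a, ∂x/∂v = 0, ∂y/∂u = 0, ∂y/∂v = 1/b
g'_{uu} = (1/a)(1/a) + (0)(0) = 1/a^2
g'_{uv} = (1/a)(0) + (0)(1/b) = 0
g'_{vv} = (0)(0) + (1/b)(1/b) = 1/b^2
g'_{ij} = diag(1/a^2, 1/b^2)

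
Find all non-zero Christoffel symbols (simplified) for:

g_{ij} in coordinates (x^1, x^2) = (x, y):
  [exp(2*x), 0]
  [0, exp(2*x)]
Using Γ^k_{ij} = (1/2) g^{km} (∂_i g_{mj} + ∂_j g_{mi} - ∂_m g_{ij}); the metric is diagonal, so only the m = k term contributes.
Non-zero symbols (using the symmetry Γ^k_{ij} = Γ^k_{ji}):
Γ^x_{x x} = (1/2) g^{xx} (∂_x g_{xx} + ∂_x g_{xx} - ∂_x g_{xx}) = (1/2)(exp(-2*x))((2*exp(2*x)) + (2*exp(2*x)) - (2*exp(2*x))) = 1
Γ^x_{y y} = (1/2) g^{xx} (∂_y g_{xy} + ∂_y g_{xy} - ∂_x g_{yy}) = (1/2)(exp(-2*x))((0) + (0) - (2*exp(2*x))) = -1
Γ^y_{x y} = (1/2) g^{yy} (∂_x g_{yy} + ∂_y g_{yx} - ∂_y g_{xy}) = (1/2)(exp(-2*x))((2*exp(2*x)) + (0) - (0)) = 1
All other Christoffel symbols are zero.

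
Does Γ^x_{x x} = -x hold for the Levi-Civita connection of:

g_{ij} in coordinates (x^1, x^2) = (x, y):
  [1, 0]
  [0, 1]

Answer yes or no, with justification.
Γ^x_{x x} = (1/2) g^{xx} (∂_x g_{xx} + ∂_x g_{xx} - ∂_x g_{xx}) = (1/2)(1)((0) + (0) - (0)) = 0
This differs from the proposed value -x.
No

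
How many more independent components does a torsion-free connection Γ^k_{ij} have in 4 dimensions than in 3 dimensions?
Independent components in n dimensions: n × n(n+1)/2 = n^2(n+1)/2.
4D: 4 × 10 = 40
3D: 3 × 6 = 18
Difference = 40 - 18 = 22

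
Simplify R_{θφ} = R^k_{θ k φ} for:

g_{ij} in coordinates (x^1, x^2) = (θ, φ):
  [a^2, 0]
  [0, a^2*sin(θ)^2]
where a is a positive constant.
Non-zero Christoffel symbols (Γ^k_{ij} = Γ^k_{ji}):
Γ^θ_{φ φ} = -sin(2*θ)/2
Γ^φ_{θ φ} = 1/tan(θ)
R^θ_{θ θ φ} = 0 (a repeated index in an antisymmetric pair)
R^φ_{θ φ φ} = 0 (a repeated index in an antisymmetric pair)
R_{θφ} = R^θ_{θ θ φ} + R^φ_{θ φ φ} = (0) + (0) = 0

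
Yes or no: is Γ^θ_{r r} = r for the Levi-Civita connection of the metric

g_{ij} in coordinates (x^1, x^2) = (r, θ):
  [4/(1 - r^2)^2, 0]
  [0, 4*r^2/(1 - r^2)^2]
Γ^θ_{r r} = (1/2) g^{θθ} (∂_r g_{θr} + ∂_r g_{θr} - ∂_θ g_{rr}) = (1/2)((1 - r^2)^2/(4*r^2))((0) + (0) - (0)) = 0
This differs from the proposed value r.
No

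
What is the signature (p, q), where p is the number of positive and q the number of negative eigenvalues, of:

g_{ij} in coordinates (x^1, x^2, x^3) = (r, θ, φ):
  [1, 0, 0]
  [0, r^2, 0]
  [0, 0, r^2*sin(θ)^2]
The metric is diagonal, so its eigenvalues are the diagonal entries: 1, r^2, r^2*sin(θ)^2 (at a generic point, where coordinate-dependent entries are positive).
3 positive, 0 negative.
(3, 0) - Riemannian (positive definite)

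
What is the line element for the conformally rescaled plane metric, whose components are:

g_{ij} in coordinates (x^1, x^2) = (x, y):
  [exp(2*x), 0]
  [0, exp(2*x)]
ds^2 = g_{ij} dx^i dx^j; only the non-zero components contribute.
ds^2 = exp(2*x) dx^2 + exp(2*x) dy^2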